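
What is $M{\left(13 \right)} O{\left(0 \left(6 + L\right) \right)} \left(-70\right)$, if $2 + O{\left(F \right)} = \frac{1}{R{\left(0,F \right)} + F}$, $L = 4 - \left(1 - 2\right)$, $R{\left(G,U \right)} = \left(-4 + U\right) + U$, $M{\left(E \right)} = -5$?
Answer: $- \frac{1575}{2} \approx -787.5$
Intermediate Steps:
$R{\left(G,U \right)} = -4 + 2 U$
$L = 5$ ($L = 4 - -1 = 4 + 1 = 5$)
$O{\left(F \right)} = -2 + \frac{1}{-4 + 3 F}$ ($O{\left(F \right)} = -2 + \frac{1}{\left(-4 + 2 F\right) + F} = -2 + \frac{1}{-4 + 3 F}$)
$M{\left(13 \right)} O{\left(0 \left(6 + L\right) \right)} \left(-70\right) = - 5 \frac{3 \left(3 - 2 \cdot 0 \left(6 + 5\right)\right)}{-4 + 3 \cdot 0 \left(6 + 5\right)} \left(-70\right) = - 5 \frac{3 \left(3 - 2 \cdot 0 \cdot 11\right)}{-4 + 3 \cdot 0 \cdot 11} \left(-70\right) = - 5 \frac{3 \left(3 - 0\right)}{-4 + 3 \cdot 0} \left(-70\right) = - 5 \frac{3 \left(3 + 0\right)}{-4 + 0} \left(-70\right) = - 5 \cdot 3 \frac{1}{-4} \cdot 3 \left(-70\right) = - 5 \cdot 3 \left(- \frac{1}{4}\right) 3 \left(-70\right) = \left(-5\right) \left(- \frac{9}{4}\right) \left(-70\right) = \frac{45}{4} \left(-70\right) = - \frac{1575}{2}$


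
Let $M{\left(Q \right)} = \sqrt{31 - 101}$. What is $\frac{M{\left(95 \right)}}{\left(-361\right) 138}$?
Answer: $- \frac{i \sqrt{70}}{49818} \approx - 0.00016794 i$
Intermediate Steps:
$M{\left(Q \right)} = i \sqrt{70}$ ($M{\left(Q \right)} = \sqrt{-70} = i \sqrt{70}$)
$\frac{M{\left(95 \right)}}{\left(-361\right) 138} = \frac{i \sqrt{70}}{\left(-361\right) 138} = \frac{i \sqrt{70}}{-49818} = i \sqrt{70} \left(- \frac{1}{49818}\right) = - \frac{i \sqrt{70}}{49818}$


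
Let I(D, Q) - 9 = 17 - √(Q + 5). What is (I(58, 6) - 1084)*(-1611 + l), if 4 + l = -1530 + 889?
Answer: 2386848 + 2256*√11 ≈ 2.3943e+6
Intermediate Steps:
I(D, Q) = 26 - √(5 + Q) (I(D, Q) = 9 + (17 - √(Q + 5)) = 9 + (17 - √(5 + Q)) = 26 - √(5 + Q))
l = -645 (l = -4 + (-1530 + 889) = -4 - 641 = -645)
(I(58, 6) - 1084)*(-1611 + l) = ((26 - √(5 + 6)) - 1084)*(-1611 - 645) = ((26 - √11) - 1084)*(-2256) = (-1058 - √11)*(-2256) = 2386848 + 2256*√11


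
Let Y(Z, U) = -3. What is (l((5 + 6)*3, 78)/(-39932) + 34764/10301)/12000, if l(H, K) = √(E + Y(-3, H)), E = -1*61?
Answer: 2897/10301000 - I/59898000 ≈ 0.00028123 - 1.6695e-8*I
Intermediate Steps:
E = -61
l(H, K) = 8*I (l(H, K) = √(-61 - 3) = √(-64) = 8*I)
(l((5 + 6)*3, 78)/(-39932) + 34764/10301)/12000 = ((8*I)/(-39932) + 34764/10301)/12000 = ((8*I)*(-1/39932) + 34764*(1/10301))*(1/12000) = (-2*I/9983 + 34764/10301)*(1/12000) = (34764/10301 - 2*I/9983)*(1/12000) = 2897/10301000 - I/59898000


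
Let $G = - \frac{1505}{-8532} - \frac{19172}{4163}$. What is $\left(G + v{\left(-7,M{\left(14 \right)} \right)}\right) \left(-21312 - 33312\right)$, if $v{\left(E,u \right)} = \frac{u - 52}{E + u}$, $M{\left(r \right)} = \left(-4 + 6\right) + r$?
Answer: $\frac{1362800761256}{2959893} \approx 4.6042 \cdot 10^{5}$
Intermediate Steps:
$M{\left(r \right)} = 2 + r$
$v{\left(E,u \right)} = \frac{-52 + u}{E + u}$
$G = - \frac{157310189}{35518716}$ ($G = \left(-1505\right) \left(- \frac{1}{8532}\right) - \frac{19172}{4163} = \frac{1505}{8532} - \frac{19172}{4163} = - \frac{157310189}{35518716} \approx -4.4289$)
$\left(G + v{\left(-7,M{\left(14 \right)} \right)}\right) \left(-21312 - 33312\right) = \left(- \frac{157310189}{35518716} + \frac{-52 + \left(2 + 14\right)}{-7 + \left(2 + 14\right)}\right) \left(-21312 - 33312\right) = \left(- \frac{157310189}{35518716} + \frac{-52 + 16}{-7 + 16}\right) \left(-54624\right) = \left(- \frac{157310189}{35518716} + \frac{1}{9} \left(-36\right)\right) \left(-54624\right) = \left(- \frac{157310189}{35518716} - 4\right) \left(-54624\right) = \left(- \frac{299385053}{35518716}\right) \left(-54624\right) = \frac{1362800761256}{2959893}$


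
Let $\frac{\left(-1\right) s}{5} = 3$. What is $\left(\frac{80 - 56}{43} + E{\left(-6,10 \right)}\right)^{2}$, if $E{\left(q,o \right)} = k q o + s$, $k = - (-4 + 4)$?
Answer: $\frac{385641}{1849} \approx 208.57$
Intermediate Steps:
$k = 0$ ($k = \left(-1\right) 0 = 0$)
$s = -15$ ($s = \left(-5\right) 3 = -15$)
$E{\left(q,o \right)} = -15$ ($E{\left(q,o \right)} = 0 q o - 15 = 0 o - 15 = 0 - 15 = -15$)
$\left(\frac{80 - 56}{43} + E{\left(-6,10 \right)}\right)^{2} = \left(\frac{80 - 56}{43} - 15\right)^{2} = \left(\left(80 - 56\right) \frac{1}{43} - 15\right)^{2} = \left(24 \cdot \frac{1}{43} - 15\right)^{2} = \left(\frac{24}{43} - 15\right)^{2} = \left(- \frac{621}{43}\right)^{2} = \frac{385641}{1849}$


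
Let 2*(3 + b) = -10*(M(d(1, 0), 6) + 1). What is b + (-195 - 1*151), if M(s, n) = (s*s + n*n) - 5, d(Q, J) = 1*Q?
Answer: -514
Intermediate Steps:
d(Q, J) = Q
M(s, n) = -5 + n**2 + s**2 (M(s, n) = (s**2 + n**2) - 5 = (n**2 + s**2) - 5 = -5 + n**2 + s**2)
b = -168 (b = -3 + (-10*((-5 + 6**2 + 1**2) + 1))/2 = -3 + (-10*((-5 + 36 + 1) + 1))/2 = -3 + (-10*(32 + 1))/2 = -3 + (-10*33)/2 = -3 + (1/2)*(-330) = -3 - 165 = -168)
b + (-195 - 1*151) = -168 + (-195 - 1*151) = -168 + (-195 - 151) = -168 - 346 = -514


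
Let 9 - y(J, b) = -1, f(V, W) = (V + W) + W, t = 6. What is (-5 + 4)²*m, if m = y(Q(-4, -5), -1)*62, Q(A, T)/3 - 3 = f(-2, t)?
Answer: 620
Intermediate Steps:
f(V, W) = V + 2*W
Q(A, T) = 39 (Q(A, T) = 9 + 3*(-2 + 2*6) = 9 + 3*(-2 + 12) = 9 + 3*10 = 9 + 30 = 39)
y(J, b) = 10 (y(J, b) = 9 - 1*(-1) = 9 + 1 = 10)
m = 620 (m = 10*62 = 620)
(-5 + 4)²*m = (-5 + 4)²*620 = (-1)²*620 = 1*620 = 620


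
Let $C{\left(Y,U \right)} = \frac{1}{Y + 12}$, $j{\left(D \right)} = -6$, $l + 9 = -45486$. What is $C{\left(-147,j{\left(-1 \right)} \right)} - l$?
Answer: $\frac{6141824}{135} \approx 45495.0$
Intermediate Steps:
$l = -45495$ ($l = -9 - 45486 = -45495$)
$C{\left(Y,U \right)} = \frac{1}{12 + Y}$
$C{\left(-147,j{\left(-1 \right)} \right)} - l = \frac{1}{12 - 147} - -45495 = \frac{1}{-135} + 45495 = - \frac{1}{135} + 45495 = \frac{6141824}{135}$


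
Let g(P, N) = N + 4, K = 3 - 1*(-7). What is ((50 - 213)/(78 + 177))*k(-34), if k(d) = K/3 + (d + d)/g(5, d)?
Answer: -4564/1275 ≈ -3.5796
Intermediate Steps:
K = 10 (K = 3 + 7 = 10)
g(P, N) = 4 + N
k(d) = 10/3 + 2*d/(4 + d) (k(d) = 10/3 + (d + d)/(4 + d) = 10*(1/3) + (2*d)/(4 + d) = 10/3 + 2*d/(4 + d))
((50 - 213)/(78 + 177))*k(-34) = ((50 - 213)/(78 + 177))*(8*(5 + 2*(-34))/(3*(4 - 34))) = (-163/255)*((8/3)*(5 - 68)/(-30)) = (-163*1/255)*((8/3)*(-1/30)*(-63)) = -163/255*28/5 = -4564/1275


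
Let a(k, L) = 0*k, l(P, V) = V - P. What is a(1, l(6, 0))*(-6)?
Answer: 0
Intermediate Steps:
a(k, L) = 0
a(1, l(6, 0))*(-6) = 0*(-6) = 0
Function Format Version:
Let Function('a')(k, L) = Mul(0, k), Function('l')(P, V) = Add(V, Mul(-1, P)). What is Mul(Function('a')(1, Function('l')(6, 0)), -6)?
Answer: 0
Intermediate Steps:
Function('a')(k, L) = 0
Mul(Function('a')(1, Function('l')(6, 0)), -6) = Mul(0, -6) = 0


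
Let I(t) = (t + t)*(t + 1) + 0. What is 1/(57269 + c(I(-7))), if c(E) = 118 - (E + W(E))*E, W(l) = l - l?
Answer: 1/50331 ≈ 1.9868e-5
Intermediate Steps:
W(l) = 0
I(t) = 2*t*(1 + t) (I(t) = (2*t)*(1 + t) + 0 = 2*t*(1 + t) + 0 = 2*t*(1 + t))
c(E) = 118 - E² (c(E) = 118 - (E + 0)*E = 118 - E*E = 118 - E²)
1/(57269 + c(I(-7))) = 1/(57269 + (118 - (2*(-7)*(1 - 7))²)) = 1/(57269 + (118 - (2*(-7)*(-6))²)) = 1/(57269 + (118 - 1*84²)) = 1/(57269 + (118 - 1*7056)) = 1/(57269 + (118 - 7056)) = 1/(57269 - 6938) = 1/50331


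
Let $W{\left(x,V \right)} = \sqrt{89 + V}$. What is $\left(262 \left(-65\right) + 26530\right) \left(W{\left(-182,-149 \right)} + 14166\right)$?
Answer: $134577000 + 19000 i \sqrt{15} \approx 1.3458 \cdot 10^{8} + 73587.0 i$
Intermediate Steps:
$\left(262 \left(-65\right) + 26530\right) \left(W{\left(-182,-149 \right)} + 14166\right) = \left(262 \left(-65\right) + 26530\right) \left(\sqrt{89 - 149} + 14166\right) = \left(-17030 + 26530\right) \left(\sqrt{-60} + 14166\right) = 9500 \left(2 i \sqrt{15} + 14166\right) = 9500 \left(14166 + 2 i \sqrt{15}\right) = 134577000 + 19000 i \sqrt{15}$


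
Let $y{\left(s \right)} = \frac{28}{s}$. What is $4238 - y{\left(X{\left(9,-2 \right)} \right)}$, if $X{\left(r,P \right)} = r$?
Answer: $\frac{38114}{9} \approx 4234.9$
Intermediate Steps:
$4238 - y{\left(X{\left(9,-2 \right)} \right)} = 4238 - \frac{28}{9} = \frac{38114}{9}$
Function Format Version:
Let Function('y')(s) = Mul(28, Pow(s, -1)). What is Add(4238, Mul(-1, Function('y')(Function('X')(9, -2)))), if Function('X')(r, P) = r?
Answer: Rational(38114, 9) ≈ 4234.9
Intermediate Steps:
Add(4238, Mul(-1, Function('y')(Function('X')(9, -2)))) = Add(4238, Mul(-1, Mul(28, Pow(9, -1)))) = Add(4238, Mul(-1, Mul(28, Rational(1, 9)))) = Add(4238, Mul(-1, Rational(28, 9))) = Add(4238, Rational(-28, 9)) = Rational(38114, 9)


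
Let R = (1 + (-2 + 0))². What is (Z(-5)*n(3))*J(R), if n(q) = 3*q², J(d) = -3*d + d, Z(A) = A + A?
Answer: 540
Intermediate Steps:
R = 1 (R = (1 - 2)² = (-1)² = 1)
Z(A) = 2*A
J(d) = -2*d
(Z(-5)*n(3))*J(R) = ((2*(-5))*(3*3²))*(-2*1) = -30*9*(-2) = -10*27*(-2) = -270*(-2) = 540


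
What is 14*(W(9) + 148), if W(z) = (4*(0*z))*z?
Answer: 2072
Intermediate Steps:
W(z) = 0 (W(z) = (4*0)*z = 0*z = 0)
14*(W(9) + 148) = 14*(0 + 148) = 14*148 = 2072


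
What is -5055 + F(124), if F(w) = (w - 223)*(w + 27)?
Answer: -20004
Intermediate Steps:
F(w) = (-223 + w)*(27 + w)
-5055 + F(124) = -5055 + (-6021 + 124**2 - 196*124) = -5055 + (-6021 + 15376 - 24304) = -5055 - 14949 = -20004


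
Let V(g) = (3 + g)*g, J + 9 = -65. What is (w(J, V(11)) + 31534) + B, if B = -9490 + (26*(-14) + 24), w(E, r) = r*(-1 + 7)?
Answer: 22628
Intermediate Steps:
J = -74 (J = -9 - 65 = -74)
V(g) = g*(3 + g)
w(E, r) = 6*r (w(E, r) = r*6 = 6*r)
B = -9830 (B = -9490 + (-364 + 24) = -9490 - 340 = -9830)
(w(J, V(11)) + 31534) + B = (6*(11*(3 + 11)) + 31534) - 9830 = (6*(11*14) + 31534) - 9830 = (6*154 + 31534) - 9830 = (924 + 31534) - 9830 = 32458 - 9830 = 22628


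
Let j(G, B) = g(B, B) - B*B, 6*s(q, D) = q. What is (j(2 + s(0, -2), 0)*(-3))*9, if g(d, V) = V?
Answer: 0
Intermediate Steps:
s(q, D) = q/6
j(G, B) = B - B² (j(G, B) = B - B*B = B - B²)
(j(2 + s(0, -2), 0)*(-3))*9 = ((0*(1 - 1*0))*(-3))*9 = ((0*(1 + 0))*(-3))*9 = ((0*1)*(-3))*9 = (0*(-3))*9 = 0*9 = 0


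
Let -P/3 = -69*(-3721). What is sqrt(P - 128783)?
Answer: 11*I*sqrt(7430) ≈ 948.17*I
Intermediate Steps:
P = -770247 (P = -(-207)*(-3721) = -3*256749 = -770247)
sqrt(P - 128783) = sqrt(-770247 - 128783) = sqrt(-899030) = 11*I*sqrt(7430)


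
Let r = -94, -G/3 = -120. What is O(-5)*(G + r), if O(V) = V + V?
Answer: -2660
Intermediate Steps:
G = 360 (G = -3*(-120) = 360)
O(V) = 2*V
O(-5)*(G + r) = (2*(-5))*(360 - 94) = -10*266 = -2660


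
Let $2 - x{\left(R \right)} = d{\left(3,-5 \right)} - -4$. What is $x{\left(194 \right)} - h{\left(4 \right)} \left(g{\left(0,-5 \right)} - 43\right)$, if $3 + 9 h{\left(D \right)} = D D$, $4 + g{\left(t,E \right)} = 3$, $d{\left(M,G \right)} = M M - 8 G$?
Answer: $\frac{113}{9} \approx 12.556$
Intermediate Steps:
$d{\left(M,G \right)} = M^{2} - 8 G$
$g{\left(t,E \right)} = -1$ ($g{\left(t,E \right)} = -4 + 3 = -1$)
$h{\left(D \right)} = - \frac{1}{3} + \frac{D^{2}}{9}$ ($h{\left(D \right)} = - \frac{1}{3} + \frac{D D}{9} = - \frac{1}{3} + \frac{D^{2}}{9}$)
$x{\left(R \right)} = -51$ ($x{\left(R \right)} = 2 - \left(\left(3^{2} - -40\right) - -4\right) = 2 - \left(\left(9 + 40\right) + 4\right) = 2 - \left(49 + 4\right) = 2 - 53 = -51$)
$x{\left(194 \right)} - h{\left(4 \right)} \left(g{\left(0,-5 \right)} - 43\right) = -51 - \left(- \frac{1}{3} + \frac{4^{2}}{9}\right) \left(-1 - 43\right) = -51 - \left(- \frac{1}{3} + \frac{1}{9} \cdot 16\right) \left(-44\right) = -51 - \left(- \frac{1}{3} + \frac{16}{9}\right) \left(-44\right) = -51 - \frac{13}{9} \left(-44\right) = -51 - - \frac{572}{9} = -51 + \frac{572}{9} = \frac{113}{9}$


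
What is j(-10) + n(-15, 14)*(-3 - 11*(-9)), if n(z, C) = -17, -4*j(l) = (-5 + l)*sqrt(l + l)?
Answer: -1632 + 15*I*sqrt(5)/2 ≈ -1632.0 + 16.771*I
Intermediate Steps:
j(l) = -sqrt(2)*sqrt(l)*(-5 + l)/4 (j(l) = -(-5 + l)*sqrt(l + l)/4 = -(-5 + l)*sqrt(2*l)/4 = -(-5 + l)*sqrt(2)*sqrt(l)/4 = -sqrt(2)*sqrt(l)*(-5 + l)/4)
j(-10) + n(-15, 14)*(-3 - 11*(-9)) = sqrt(2)*sqrt(-10)*(5 - 1*(-10))/4 - 17*(-3 - 11*(-9)) = sqrt(2)*(I*sqrt(10))*(5 + 10)/4 - 17*(-3 + 99) = (1/4)*sqrt(2)*(I*sqrt(10))*15 - 17*96 = 15*I*sqrt(5)/2 - 1632 = -1632 + 15*I*sqrt(5)/2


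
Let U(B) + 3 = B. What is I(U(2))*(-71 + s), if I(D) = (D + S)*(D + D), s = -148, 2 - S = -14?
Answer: 6570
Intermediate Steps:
S = 16 (S = 2 - 1*(-14) = 2 + 14 = 16)
U(B) = -3 + B
I(D) = 2*D*(16 + D) (I(D) = (D + 16)*(D + D) = (16 + D)*(2*D) = 2*D*(16 + D))
I(U(2))*(-71 + s) = (2*(-3 + 2)*(16 + (-3 + 2)))*(-71 - 148) = (2*(-1)*(16 - 1))*(-219) = (2*(-1)*15)*(-219) = -30*(-219) = 6570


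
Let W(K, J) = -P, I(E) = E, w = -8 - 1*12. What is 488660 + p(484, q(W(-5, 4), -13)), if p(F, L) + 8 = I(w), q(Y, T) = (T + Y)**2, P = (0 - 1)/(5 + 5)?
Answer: 488632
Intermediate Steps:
P = -1/10 ≈ -0.10000
w = -20 (w = -8 - 12 = -20)
W(K, J) = 1/10 (W(K, J) = -1*(-1/10) = 1/10)
p(F, L) = -28 (p(F, L) = -8 - 20 = -28)
488660 + p(484, q(W(-5, 4), -13)) = 488660 - 28 = 488632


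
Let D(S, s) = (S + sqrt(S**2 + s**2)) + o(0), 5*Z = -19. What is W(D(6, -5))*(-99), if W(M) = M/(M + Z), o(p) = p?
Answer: -13145/156 - 1045*sqrt(61)/156 ≈ -136.58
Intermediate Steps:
Z = -19/5 (Z = (1/5)*(-19) = -19/5 ≈ -3.8000)
D(S, s) = S + sqrt(S**2 + s**2) (D(S, s) = (S + sqrt(S**2 + s**2)) + 0 = S + sqrt(S**2 + s**2))
W(M) = M/(-19/5 + M) (W(M) = M/(M - 19/5) = M/(-19/5 + M))
W(D(6, -5))*(-99) = (5*(6 + sqrt(6**2 + (-5)**2))/(-19 + 5*(6 + sqrt(6**2 + (-5)**2))))*(-99) = (5*(6 + sqrt(36 + 25))/(-19 + 5*(6 + sqrt(36 + 25))))*(-99) = (5*(6 + sqrt(61))/(-19 + 5*(6 + sqrt(61))))*(-99) = (5*(6 + sqrt(61))/(-19 + (30 + 5*sqrt(61))))*(-99) = (5*(6 + sqrt(61))/(11 + 5*sqrt(61)))*(-99) = -495*(6 + sqrt(61))/(11 + 5*sqrt(61))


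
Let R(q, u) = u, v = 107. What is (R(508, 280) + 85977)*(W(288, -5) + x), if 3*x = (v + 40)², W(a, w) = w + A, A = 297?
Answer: 646496215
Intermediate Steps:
W(a, w) = 297 + w (W(a, w) = w + 297 = 297 + w)
x = 7203 (x = (107 + 40)²/3 = (⅓)*147² = (⅓)*21609 = 7203)
(R(508, 280) + 85977)*(W(288, -5) + x) = (280 + 85977)*((297 - 5) + 7203) = 86257*(292 + 7203) = 86257*7495 = 646496215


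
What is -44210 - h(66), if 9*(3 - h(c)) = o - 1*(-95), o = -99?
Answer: -397921/9 ≈ -44213.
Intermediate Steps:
h(c) = 31/9 (h(c) = 3 - (-99 - 1*(-95))/9 = 3 - (-99 + 95)/9 = 3 - ⅑*(-4) = 3 + 4/9 = 31/9)
-44210 - h(66) = -44210 - 1*31/9 = -44210 - 31/9 = -397921/9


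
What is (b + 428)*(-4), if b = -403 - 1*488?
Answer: 1852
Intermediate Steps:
b = -891 (b = -403 - 488 = -891)
(b + 428)*(-4) = (-891 + 428)*(-4) = -463*(-4) = 1852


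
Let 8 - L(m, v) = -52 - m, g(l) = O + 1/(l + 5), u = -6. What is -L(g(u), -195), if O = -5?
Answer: -54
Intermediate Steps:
g(l) = -5 + 1/(5 + l) (g(l) = -5 + 1/(l + 5) = -5 + 1/(5 + l))
L(m, v) = 60 + m (L(m, v) = 8 - (-52 - m) = 8 + (52 + m) = 60 + m)
-L(g(u), -195) = -(60 + (-24 - 5*(-6))/(5 - 6)) = -(60 + (-24 + 30)/(-1)) = -(60 - 1*6) = -(60 - 6) = -1*54 = -54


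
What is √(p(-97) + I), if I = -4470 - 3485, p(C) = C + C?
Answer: I*√8149 ≈ 90.272*I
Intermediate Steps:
p(C) = 2*C
I = -7955
√(p(-97) + I) = √(2*(-97) - 7955) = √(-194 - 7955) = √(-8149) = I*√8149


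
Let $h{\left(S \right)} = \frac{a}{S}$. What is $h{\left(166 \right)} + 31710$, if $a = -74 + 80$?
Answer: $\frac{2631933}{83} \approx 31710.0$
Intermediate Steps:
$a = 6$
$h{\left(S \right)} = \frac{6}{S}$
$h{\left(166 \right)} + 31710 = \frac{6}{166} + 31710 = 6 \cdot \frac{1}{166} + 31710 = \frac{3}{83} + 31710 = \frac{2631933}{83}$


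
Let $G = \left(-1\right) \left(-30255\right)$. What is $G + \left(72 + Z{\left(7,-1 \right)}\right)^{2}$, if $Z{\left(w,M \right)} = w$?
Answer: $36496$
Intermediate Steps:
$G = 30255$
$G + \left(72 + Z{\left(7,-1 \right)}\right)^{2} = 30255 + \left(72 + 7\right)^{2} = 30255 + 79^{2} = 30255 + 6241 = 36496$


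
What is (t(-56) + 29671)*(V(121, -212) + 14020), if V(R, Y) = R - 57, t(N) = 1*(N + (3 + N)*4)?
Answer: 414111852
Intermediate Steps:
t(N) = 12 + 5*N (t(N) = 1*(N + (12 + 4*N)) = 1*(12 + 5*N) = 12 + 5*N)
V(R, Y) = -57 + R
(t(-56) + 29671)*(V(121, -212) + 14020) = ((12 + 5*(-56)) + 29671)*((-57 + 121) + 14020) = ((12 - 280) + 29671)*(64 + 14020) = (-268 + 29671)*14084 = 29403*14084 = 414111852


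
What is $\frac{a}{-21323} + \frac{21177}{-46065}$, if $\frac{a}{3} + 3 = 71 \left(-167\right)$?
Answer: $\frac{395811843}{327414665} \approx 1.2089$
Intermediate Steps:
$a = -35580$ ($a = -9 + 3 \cdot 71 \left(-167\right) = -9 + 3 \left(-11857\right) = -9 - 35571 = -35580$)
$\frac{a}{-21323} + \frac{21177}{-46065} = - \frac{35580}{-21323} + \frac{21177}{-46065} = \left(-35580\right) \left(- \frac{1}{21323}\right) + 21177 \left(- \frac{1}{46065}\right) = \frac{35580}{21323} - \frac{7059}{15355} = \frac{395811843}{327414665}$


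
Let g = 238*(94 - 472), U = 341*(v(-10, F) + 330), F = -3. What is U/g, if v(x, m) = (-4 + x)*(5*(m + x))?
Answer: -105710/22491 ≈ -4.7001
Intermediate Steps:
v(x, m) = (-4 + x)*(5*m + 5*x)
U = 422840 (U = 341*((-20*(-3) - 20*(-10) + 5*(-10)² + 5*(-3)*(-10)) + 330) = 341*((60 + 200 + 5*100 + 150) + 330) = 341*((60 + 200 + 500 + 150) + 330) = 341*(910 + 330) = 341*1240 = 422840)
g = -89964 (g = 238*(-378) = -89964)
U/g = 422840/(-89964) = 422840*(-1/89964) = -105710/22491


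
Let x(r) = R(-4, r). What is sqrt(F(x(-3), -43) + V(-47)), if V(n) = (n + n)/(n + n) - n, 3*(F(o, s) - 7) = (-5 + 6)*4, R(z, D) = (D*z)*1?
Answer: 13*sqrt(3)/3 ≈ 7.5056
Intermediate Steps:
R(z, D) = D*z
x(r) = -4*r (x(r) = r*(-4) = -4*r)
F(o, s) = 25/3 (F(o, s) = 7 + ((-5 + 6)*4)/3 = 7 + (1*4)/3 = 7 + (1/3)*4 = 7 + 4/3 = 25/3)
V(n) = 1 - n (V(n) = (2*n)/((2*n)) - n = (2*n)*(1/(2*n)) - n = 1 - n)
sqrt(F(x(-3), -43) + V(-47)) = sqrt(25/3 + (1 - 1*(-47))) = sqrt(25/3 + (1 + 47)) = sqrt(25/3 + 48) = sqrt(169/3) = 13*sqrt(3)/3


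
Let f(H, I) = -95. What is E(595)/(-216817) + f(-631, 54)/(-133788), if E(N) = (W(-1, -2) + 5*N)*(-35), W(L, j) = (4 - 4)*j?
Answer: 13951273115/29007512796 ≈ 0.48095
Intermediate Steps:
W(L, j) = 0 (W(L, j) = 0*j = 0)
E(N) = -175*N (E(N) = (0 + 5*N)*(-35) = (5*N)*(-35) = -175*N)
E(595)/(-216817) + f(-631, 54)/(-133788) = -175*595/(-216817) - 95/(-133788) = -104125*(-1/216817) - 95*(-1/133788) = 104125/216817 + 95/133788 = 13951273115/29007512796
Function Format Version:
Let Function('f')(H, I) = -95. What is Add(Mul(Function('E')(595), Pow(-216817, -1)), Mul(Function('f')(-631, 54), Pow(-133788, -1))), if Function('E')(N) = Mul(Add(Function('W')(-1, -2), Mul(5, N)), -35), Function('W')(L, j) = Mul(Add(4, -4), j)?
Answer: Rational(13951273115, 29007512796) ≈ 0.48095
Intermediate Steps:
Function('W')(L, j) = 0 (Function('W')(L, j) = Mul(0, j) = 0)
Function('E')(N) = Mul(-175, N) (Function('E')(N) = Mul(Add(0, Mul(5, N)), -35) = Mul(Mul(5, N), -35) = Mul(-175, N))
Add(Mul(Function('E')(595), Pow(-216817, -1)), Mul(Function('f')(-631, 54), Pow(-133788, -1))) = Add(Mul(Mul(-175, 595), Pow(-216817, -1)), Mul(-95, Pow(-133788, -1))) = Add(Mul(-104125, Rational(-1, 216817)), Mul(-95, Rational(-1, 133788))) = Add(Rational(104125, 216817), Rational(95, 133788)) = Rational(13951273115, 29007512796)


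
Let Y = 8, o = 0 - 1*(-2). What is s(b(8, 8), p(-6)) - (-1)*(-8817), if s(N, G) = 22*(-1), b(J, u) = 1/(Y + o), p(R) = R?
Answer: -8839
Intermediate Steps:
o = 2 (o = 0 + 2 = 2)
b(J, u) = ⅒ (b(J, u) = 1/(8 + 2) = 1/10 = ⅒)
s(N, G) = -22
s(b(8, 8), p(-6)) - (-1)*(-8817) = -22 - (-1)*(-8817) = -22 - 1*8817 = -22 - 8817 = -8839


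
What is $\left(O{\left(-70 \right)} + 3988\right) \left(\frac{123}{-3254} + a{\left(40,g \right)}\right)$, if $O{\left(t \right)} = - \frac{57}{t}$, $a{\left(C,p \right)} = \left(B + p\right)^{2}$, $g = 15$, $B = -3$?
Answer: $\frac{130800041301}{227780} \approx 5.7424 \cdot 10^{5}$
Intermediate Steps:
$a{\left(C,p \right)} = \left(-3 + p\right)^{2}$
$\left(O{\left(-70 \right)} + 3988\right) \left(\frac{123}{-3254} + a{\left(40,g \right)}\right) = \left(- \frac{57}{-70} + 3988\right) \left(\frac{123}{-3254} + \left(-3 + 15\right)^{2}\right) = \left(\left(-57\right) \left(- \frac{1}{70}\right) + 3988\right) \left(123 \left(- \frac{1}{3254}\right) + 12^{2}\right) = \left(\frac{57}{70} + 3988\right) \left(- \frac{123}{3254} + 144\right) = \frac{279217}{70} \cdot \frac{468453}{3254} = \frac{130800041301}{227780}$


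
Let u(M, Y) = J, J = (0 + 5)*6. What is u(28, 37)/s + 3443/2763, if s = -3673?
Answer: 12563249/10148499 ≈ 1.2379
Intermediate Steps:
J = 30 (J = 5*6 = 30)
u(M, Y) = 30
u(28, 37)/s + 3443/2763 = 30/(-3673) + 3443/2763 = 30*(-1/3673) + 3443*(1/2763) = -30/3673 + 3443/2763 = 12563249/10148499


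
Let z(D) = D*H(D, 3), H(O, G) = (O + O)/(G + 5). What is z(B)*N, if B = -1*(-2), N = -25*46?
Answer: -1150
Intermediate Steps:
N = -1150
B = 2
H(O, G) = 2*O/(5 + G) (H(O, G) = (2*O)/(5 + G) = 2*O/(5 + G))
z(D) = D²/4 (z(D) = D*(2*D/(5 + 3)) = D*(2*D/8) = D*(2*D*(⅛)) = D*(D/4) = D²/4)
z(B)*N = ((¼)*2²)*(-1150) = ((¼)*4)*(-1150) = 1*(-1150) = -1150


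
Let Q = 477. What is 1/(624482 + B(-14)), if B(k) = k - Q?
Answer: 1/623991 ≈ 1.6026e-6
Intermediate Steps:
B(k) = -477 + k (B(k) = k - 1*477 = k - 477 = -477 + k)
1/(624482 + B(-14)) = 1/(624482 + (-477 - 14)) = 1/(624482 - 491) = 1/623991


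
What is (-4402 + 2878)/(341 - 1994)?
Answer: 508/551 ≈ 0.92196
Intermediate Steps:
(-4402 + 2878)/(341 - 1994) = -1524/(-1653) = -1524*(-1/1653) = 508/551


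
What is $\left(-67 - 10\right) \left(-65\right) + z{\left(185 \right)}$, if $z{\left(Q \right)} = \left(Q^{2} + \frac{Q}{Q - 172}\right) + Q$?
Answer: $\frac{512580}{13} \approx 39429.0$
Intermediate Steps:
$z{\left(Q \right)} = Q + Q^{2} + \frac{Q}{-172 + Q}$ ($z{\left(Q \right)} = \left(Q^{2} + \frac{Q}{-172 + Q}\right) + Q = Q + Q^{2} + \frac{Q}{-172 + Q}$)
$\left(-67 - 10\right) \left(-65\right) + z{\left(185 \right)} = \left(-67 - 10\right) \left(-65\right) + \frac{185 \left(-171 + 185^{2} - 31635\right)}{-172 + 185} = \left(-77\right) \left(-65\right) + \frac{185 \left(-171 + 34225 - 31635\right)}{13} = 5005 + 185 \cdot \frac{1}{13} \cdot 2419 = 5005 + \frac{447515}{13} = \frac{512580}{13}$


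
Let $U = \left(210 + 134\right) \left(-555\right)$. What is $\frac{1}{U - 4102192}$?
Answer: $- \frac{1}{4293112} \approx -2.3293 \cdot 10^{-7}$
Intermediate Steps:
$U = -190920$ ($U = 344 \left(-555\right) = -190920$)
$\frac{1}{U - 4102192} = \frac{1}{-190920 - 4102192} = \frac{1}{-4293112} = - \frac{1}{4293112}$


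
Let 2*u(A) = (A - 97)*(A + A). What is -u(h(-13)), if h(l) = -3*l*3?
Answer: -2340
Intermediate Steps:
h(l) = -9*l
u(A) = A*(-97 + A) (u(A) = ((A - 97)*(A + A))/2 = ((-97 + A)*(2*A))/2 = (2*A*(-97 + A))/2 = A*(-97 + A))
-u(h(-13)) = -(-9*(-13))*(-97 - 9*(-13)) = -117*(-97 + 117) = -117*20 = -1*2340 = -2340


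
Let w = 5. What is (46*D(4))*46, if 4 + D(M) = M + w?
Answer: 10580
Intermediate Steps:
D(M) = 1 + M (D(M) = -4 + (M + 5) = -4 + (5 + M) = 1 + M)
(46*D(4))*46 = (46*(1 + 4))*46 = (46*5)*46 = 230*46 = 10580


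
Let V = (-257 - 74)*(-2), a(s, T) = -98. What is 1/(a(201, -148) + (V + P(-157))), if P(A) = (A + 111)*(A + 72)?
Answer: 1/4474 ≈ 0.00022351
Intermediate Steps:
P(A) = (72 + A)*(111 + A) (P(A) = (111 + A)*(72 + A) = (72 + A)*(111 + A))
V = 662 (V = -331*(-2) = 662)
1/(a(201, -148) + (V + P(-157))) = 1/(-98 + (662 + (7992 + (-157)² + 183*(-157)))) = 1/(-98 + (662 + (7992 + 24649 - 28731))) = 1/(-98 + (662 + 3910)) = 1/(-98 + 4572) = 1/4474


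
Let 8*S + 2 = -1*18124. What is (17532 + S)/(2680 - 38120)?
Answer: -12213/28352 ≈ -0.43076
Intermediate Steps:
S = -9063/4 (S = -¼ + (-1*18124)/8 = -¼ + (⅛)*(-18124) = -¼ - 4531/2 = -9063/4 ≈ -2265.8)
(17532 + S)/(2680 - 38120) = (17532 - 9063/4)/(2680 - 38120) = (61065/4)/(-35440) = (61065/4)*(-1/35440) = -12213/28352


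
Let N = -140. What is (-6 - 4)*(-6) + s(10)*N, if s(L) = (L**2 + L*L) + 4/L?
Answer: -27996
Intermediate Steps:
s(L) = 2*L**2 + 4/L (s(L) = (L**2 + L**2) + 4/L = 2*L**2 + 4/L)
(-6 - 4)*(-6) + s(10)*N = (-6 - 4)*(-6) + (2*(2 + 10**3)/10)*(-140) = -10*(-6) + (2*(1/10)*(2 + 1000))*(-140) = 60 + (2*(1/10)*1002)*(-140) = 60 + (1002/5)*(-140) = 60 - 28056 = -27996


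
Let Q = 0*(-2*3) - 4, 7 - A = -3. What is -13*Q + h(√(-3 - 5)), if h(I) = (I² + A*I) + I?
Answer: 44 + 22*I*√2 ≈ 44.0 + 31.113*I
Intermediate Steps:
A = 10 (A = 7 - 1*(-3) = 7 + 3 = 10)
h(I) = I² + 11*I (h(I) = (I² + 10*I) + I = I² + 11*I)
Q = -4 (Q = 0*(-6) - 4 = 0 - 4 = -4)
-13*Q + h(√(-3 - 5)) = -13*(-4) + √(-3 - 5)*(11 + √(-3 - 5)) = 52 + √(-8)*(11 + √(-8)) = 52 + (2*I*√2)*(11 + 2*I*√2) = 52 + 2*I*√2*(11 + 2*I*√2)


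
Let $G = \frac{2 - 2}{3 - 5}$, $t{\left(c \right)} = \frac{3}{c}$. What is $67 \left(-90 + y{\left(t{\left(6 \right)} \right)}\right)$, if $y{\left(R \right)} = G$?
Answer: $-6030$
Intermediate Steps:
$G = 0$ ($G = \frac{0}{-2} = 0 \left(- \frac{1}{2}\right) = 0$)
$y{\left(R \right)} = 0$
$67 \left(-90 + y{\left(t{\left(6 \right)} \right)}\right) = 67 \left(-90 + 0\right) = 67 \left(-90\right) = -6030$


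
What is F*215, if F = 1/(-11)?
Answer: -215/11 ≈ -19.545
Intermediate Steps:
F = -1/11 ≈ -0.090909
F*215 = -1/11*215 = -215/11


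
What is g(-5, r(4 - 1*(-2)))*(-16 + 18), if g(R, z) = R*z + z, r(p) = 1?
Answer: -8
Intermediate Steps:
g(R, z) = z + R*z
g(-5, r(4 - 1*(-2)))*(-16 + 18) = (1*(1 - 5))*(-16 + 18) = (1*(-4))*2 = -4*2 = -8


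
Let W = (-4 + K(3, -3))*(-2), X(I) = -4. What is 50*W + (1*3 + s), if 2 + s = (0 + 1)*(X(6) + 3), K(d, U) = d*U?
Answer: 1300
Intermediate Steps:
K(d, U) = U*d
W = 26 (W = (-4 - 3*3)*(-2) = (-4 - 9)*(-2) = -13*(-2) = 26)
s = -3 (s = -2 + (0 + 1)*(-4 + 3) = -2 + 1*(-1) = -2 - 1 = -3)
50*W + (1*3 + s) = 50*26 + (1*3 - 3) = 1300 + (3 - 3) = 1300 + 0 = 1300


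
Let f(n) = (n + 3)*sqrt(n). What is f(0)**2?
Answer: 0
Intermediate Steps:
f(n) = sqrt(n)*(3 + n) (f(n) = (3 + n)*sqrt(n) = sqrt(n)*(3 + n))
f(0)**2 = (sqrt(0)*(3 + 0))**2 = (0*3)**2 = 0**2 = 0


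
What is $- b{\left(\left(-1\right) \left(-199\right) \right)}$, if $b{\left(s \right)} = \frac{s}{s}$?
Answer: $-1$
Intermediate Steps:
$b{\left(s \right)} = 1$
$- b{\left(\left(-1\right) \left(-199\right) \right)} = \left(-1\right) 1 = -1$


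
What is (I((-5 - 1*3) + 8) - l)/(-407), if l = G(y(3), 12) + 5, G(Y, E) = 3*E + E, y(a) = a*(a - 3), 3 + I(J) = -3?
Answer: 59/407 ≈ 0.14496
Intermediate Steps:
I(J) = -6 (I(J) = -3 - 3 = -6)
y(a) = a*(-3 + a)
G(Y, E) = 4*E
l = 53 (l = 4*12 + 5 = 48 + 5 = 53)
(I((-5 - 1*3) + 8) - l)/(-407) = (-6 - 1*53)/(-407) = (-6 - 53)*(-1/407) = -59*(-1/407) = 59/407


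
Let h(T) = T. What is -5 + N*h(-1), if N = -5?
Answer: 0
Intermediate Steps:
-5 + N*h(-1) = -5 - 5*(-1) = -5 + 5 = 0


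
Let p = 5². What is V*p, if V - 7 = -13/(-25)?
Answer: 188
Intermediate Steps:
V = 188/25 (V = 7 - 13/(-25) = 7 - 13*(-1/25) = 7 + 13/25 = 188/25 ≈ 7.5200)
p = 25
V*p = (188/25)*25 = 188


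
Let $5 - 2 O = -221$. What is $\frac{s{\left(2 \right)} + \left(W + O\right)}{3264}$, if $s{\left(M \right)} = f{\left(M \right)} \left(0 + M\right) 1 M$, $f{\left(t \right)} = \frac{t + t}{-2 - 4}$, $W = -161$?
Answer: $- \frac{19}{1224} \approx -0.015523$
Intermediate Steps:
$O = 113$ ($O = \frac{5}{2} - - \frac{221}{2} = \frac{5}{2} + \frac{221}{2} = 113$)
$f{\left(t \right)} = - \frac{t}{3}$ ($f{\left(t \right)} = \frac{2 t}{-6} = 2 t \left(- \frac{1}{6}\right) = - \frac{t}{3}$)
$s{\left(M \right)} = - \frac{M^{3}}{3}$ ($s{\left(M \right)} = - \frac{M}{3} \left(0 + M\right) 1 M = - \frac{M}{3} M 1 M = - \frac{M}{3} M M = - \frac{M^{2}}{3} M = - \frac{M^{3}}{3}$)
$\frac{s{\left(2 \right)} + \left(W + O\right)}{3264} = \frac{- \frac{2^{3}}{3} + \left(-161 + 113\right)}{3264} = \left(\left(- \frac{1}{3}\right) 8 - 48\right) \frac{1}{3264} = \left(- \frac{8}{3} - 48\right) \frac{1}{3264} = \left(- \frac{152}{3}\right) \frac{1}{3264} = - \frac{19}{1224}$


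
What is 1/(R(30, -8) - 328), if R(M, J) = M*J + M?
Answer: -1/538 ≈ -0.0018587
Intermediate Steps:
R(M, J) = M + J*M (R(M, J) = J*M + M = M + J*M)
1/(R(30, -8) - 328) = 1/(30*(1 - 8) - 328) = 1/(30*(-7) - 328) = 1/(-210 - 328) = 1/(-538) = -1/538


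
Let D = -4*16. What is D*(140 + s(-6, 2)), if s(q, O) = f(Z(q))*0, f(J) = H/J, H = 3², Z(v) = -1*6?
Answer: -8960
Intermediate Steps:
Z(v) = -6
H = 9
f(J) = 9/J
s(q, O) = 0 (s(q, O) = (9/(-6))*0 = (9*(-⅙))*0 = -3/2*0 = 0)
D = -64
D*(140 + s(-6, 2)) = -64*(140 + 0) = -64*140 = -8960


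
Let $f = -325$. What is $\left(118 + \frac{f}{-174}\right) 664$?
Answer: $\frac{6924524}{87} \approx 79592.0$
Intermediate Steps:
$\left(118 + \frac{f}{-174}\right) 664 = \left(118 - \frac{325}{-174}\right) 664 = \left(118 - - \frac{325}{174}\right) 664 = \left(118 + \frac{325}{174}\right) 664 = \frac{20857}{174} \cdot 664 = \frac{6924524}{87}$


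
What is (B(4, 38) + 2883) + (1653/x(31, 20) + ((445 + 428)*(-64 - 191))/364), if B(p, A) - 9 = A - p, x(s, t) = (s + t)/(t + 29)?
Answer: 24149269/6188 ≈ 3902.6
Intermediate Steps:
x(s, t) = (s + t)/(29 + t)
B(p, A) = 9 + A - p (B(p, A) = 9 + (A - p) = 9 + A - p)
(B(4, 38) + 2883) + (1653/x(31, 20) + ((445 + 428)*(-64 - 191))/364) = ((9 + 38 - 1*4) + 2883) + (1653/(((31 + 20)/(29 + 20))) + ((445 + 428)*(-64 - 191))/364) = ((9 + 38 - 4) + 2883) + (1653/((51/49)) + (873*(-255))*(1/364)) = (43 + 2883) + (1653/(((1/49)*51)) - 222615*1/364) = 2926 + (1653/(51/49) - 222615/364) = 2926 + (1653*(49/51) - 222615/364) = 2926 + (26999/17 - 222615/364) = 2926 + 6043181/6188 = 24149269/6188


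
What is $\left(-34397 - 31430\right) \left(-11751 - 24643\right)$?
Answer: $2395707838$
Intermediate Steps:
$\left(-34397 - 31430\right) \left(-11751 - 24643\right) = \left(-65827\right) \left(-36394\right) = 2395707838$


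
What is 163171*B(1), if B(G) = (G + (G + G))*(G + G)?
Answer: 979026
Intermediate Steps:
B(G) = 6*G² (B(G) = (G + 2*G)*(2*G) = (3*G)*(2*G) = 6*G²)
163171*B(1) = 163171*(6*1²) = 163171*(6*1) = 163171*6 = 979026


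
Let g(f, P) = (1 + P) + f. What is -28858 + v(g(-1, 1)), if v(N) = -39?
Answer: -28897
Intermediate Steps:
g(f, P) = 1 + P + f
-28858 + v(g(-1, 1)) = -28858 - 39 = -28897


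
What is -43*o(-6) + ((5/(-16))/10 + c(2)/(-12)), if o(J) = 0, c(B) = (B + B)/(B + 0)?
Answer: -19/96 ≈ -0.19792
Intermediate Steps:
c(B) = 2 (c(B) = (2*B)/B = 2)
-43*o(-6) + ((5/(-16))/10 + c(2)/(-12)) = -43*0 + ((5/(-16))/10 + 2/(-12)) = 0 + ((5*(-1/16))*(1/10) + 2*(-1/12)) = 0 + (-5/16*1/10 - 1/6) = 0 + (-1/32 - 1/6) = 0 - 19/96 = -19/96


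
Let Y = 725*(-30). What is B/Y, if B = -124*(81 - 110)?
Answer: -62/375 ≈ -0.16533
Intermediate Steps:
Y = -21750
B = 3596 (B = -124*(-29) = 3596)
B/Y = 3596/(-21750) = 3596*(-1/21750) = -62/375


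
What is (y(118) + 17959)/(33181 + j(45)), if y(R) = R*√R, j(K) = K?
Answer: 17959/33226 + 59*√118/16613 ≈ 0.57909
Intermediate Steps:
y(R) = R^(3/2)
(y(118) + 17959)/(33181 + j(45)) = (118^(3/2) + 17959)/(33181 + 45) = (118*√118 + 17959)/33226 = (17959 + 118*√118)*(1/33226) = 17959/33226 + 59*√118/16613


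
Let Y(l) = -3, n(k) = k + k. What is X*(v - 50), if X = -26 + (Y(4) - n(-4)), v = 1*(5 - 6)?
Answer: 1071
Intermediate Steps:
n(k) = 2*k
v = -1 (v = 1*(-1) = -1)
X = -21 (X = -26 + (-3 - 2*(-4)) = -26 + (-3 - 1*(-8)) = -26 + (-3 + 8) = -26 + 5 = -21)
X*(v - 50) = -21*(-1 - 50) = -21*(-51) = 1071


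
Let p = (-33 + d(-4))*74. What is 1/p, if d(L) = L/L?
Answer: -1/2368 ≈ -0.00042230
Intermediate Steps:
d(L) = 1
p = -2368 (p = (-33 + 1)*74 = -32*74 = -2368)
1/p = 1/(-2368) = -1/2368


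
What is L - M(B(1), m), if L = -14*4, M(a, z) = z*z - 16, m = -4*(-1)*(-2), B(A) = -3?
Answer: -104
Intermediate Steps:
m = -8 (m = 4*(-2) = -8)
M(a, z) = -16 + z**2 (M(a, z) = z**2 - 16 = -16 + z**2)
L = -56
L - M(B(1), m) = -56 - (-16 + (-8)**2) = -56 - (-16 + 64) = -56 - 1*48 = -56 - 48 = -104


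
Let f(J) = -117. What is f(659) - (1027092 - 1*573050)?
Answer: -454159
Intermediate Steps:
f(659) - (1027092 - 1*573050) = -117 - (1027092 - 1*573050) = -117 - (1027092 - 573050) = -117 - 1*454042 = -117 - 454042 = -454159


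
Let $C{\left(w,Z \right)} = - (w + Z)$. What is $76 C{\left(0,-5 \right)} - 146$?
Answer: $234$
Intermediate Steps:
$C{\left(w,Z \right)} = - Z - w$ ($C{\left(w,Z \right)} = - (Z + w) = - Z - w$)
$76 C{\left(0,-5 \right)} - 146 = 76 \left(\left(-1\right) \left(-5\right) - 0\right) - 146 = 76 \left(5 + 0\right) - 146 = 76 \cdot 5 - 146 = 380 - 146 = 234$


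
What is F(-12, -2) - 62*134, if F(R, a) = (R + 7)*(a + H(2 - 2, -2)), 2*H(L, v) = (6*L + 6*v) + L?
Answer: -8268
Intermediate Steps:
H(L, v) = 3*v + 7*L/2 (H(L, v) = ((6*L + 6*v) + L)/2 = (6*v + 7*L)/2 = 3*v + 7*L/2)
F(R, a) = (-6 + a)*(7 + R) (F(R, a) = (R + 7)*(a + (3*(-2) + 7*(2 - 2)/2)) = (7 + R)*(a + (-6 + (7/2)*0)) = (7 + R)*(a + (-6 + 0)) = (7 + R)*(a - 6) = (7 + R)*(-6 + a) = (-6 + a)*(7 + R))
F(-12, -2) - 62*134 = (-42 - 6*(-12) + 7*(-2) - 12*(-2)) - 62*134 = (-42 + 72 - 14 + 24) - 8308 = 40 - 8308 = -8268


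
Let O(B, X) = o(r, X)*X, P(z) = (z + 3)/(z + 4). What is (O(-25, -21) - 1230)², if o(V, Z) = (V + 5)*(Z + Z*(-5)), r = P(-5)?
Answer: 184362084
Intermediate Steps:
P(z) = (3 + z)/(4 + z)
r = 2 (r = (3 - 5)/(4 - 5) = -2/(-1) = -1*(-2) = 2)
o(V, Z) = -4*Z*(5 + V) (o(V, Z) = (5 + V)*(Z - 5*Z) = (5 + V)*(-4*Z) = -4*Z*(5 + V))
O(B, X) = -28*X² (O(B, X) = (-4*X*(5 + 2))*X = (-4*X*7)*X = (-28*X)*X = -28*X²)
(O(-25, -21) - 1230)² = (-28*(-21)² - 1230)² = (-28*441 - 1230)² = (-12348 - 1230)² = (-13578)² = 184362084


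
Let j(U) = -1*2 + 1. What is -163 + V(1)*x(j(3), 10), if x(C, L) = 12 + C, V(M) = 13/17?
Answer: -2628/17 ≈ -154.59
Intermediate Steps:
V(M) = 13/17 (V(M) = 13*(1/17) = 13/17)
j(U) = -1 (j(U) = -2 + 1 = -1)
-163 + V(1)*x(j(3), 10) = -163 + 13*(12 - 1)/17 = -163 + (13/17)*11 = -163 + 143/17 = -2628/17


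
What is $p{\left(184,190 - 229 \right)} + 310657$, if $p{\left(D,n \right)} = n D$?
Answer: $303481$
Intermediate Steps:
$p{\left(D,n \right)} = D n$
$p{\left(184,190 - 229 \right)} + 310657 = 184 \left(190 - 229\right) + 310657 = 184 \left(-39\right) + 310657 = -7176 + 310657 = 303481$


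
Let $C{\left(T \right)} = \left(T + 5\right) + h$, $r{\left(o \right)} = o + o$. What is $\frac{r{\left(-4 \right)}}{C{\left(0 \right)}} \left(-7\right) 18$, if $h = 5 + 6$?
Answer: $63$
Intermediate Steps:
$h = 11$
$r{\left(o \right)} = 2 o$
$C{\left(T \right)} = 16 + T$ ($C{\left(T \right)} = \left(T + 5\right) + 11 = \left(5 + T\right) + 11 = 16 + T$)
$\frac{r{\left(-4 \right)}}{C{\left(0 \right)}} \left(-7\right) 18 = \frac{2 \left(-4\right)}{16 + 0} \left(-7\right) 18 = - \frac{8}{16} \left(-7\right) 18 = \left(-8\right) \frac{1}{16} \left(-7\right) 18 = \left(- \frac{1}{2}\right) \left(-7\right) 18 = \frac{7}{2} \cdot 18 = 63$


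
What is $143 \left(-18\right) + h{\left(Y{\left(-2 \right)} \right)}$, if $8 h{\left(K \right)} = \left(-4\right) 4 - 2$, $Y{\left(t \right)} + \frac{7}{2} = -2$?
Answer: $- \frac{10305}{4} \approx -2576.3$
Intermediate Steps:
$Y{\left(t \right)} = - \frac{11}{2}$ ($Y{\left(t \right)} = - \frac{7}{2} - 2 = - \frac{11}{2}$)
$h{\left(K \right)} = - \frac{9}{4}$ ($h{\left(K \right)} = \frac{\left(-4\right) 4 - 2}{8} = \frac{-16 - 2}{8} = \frac{1}{8} \left(-18\right) = - \frac{9}{4}$)
$143 \left(-18\right) + h{\left(Y{\left(-2 \right)} \right)} = 143 \left(-18\right) - \frac{9}{4} = -2574 - \frac{9}{4} = - \frac{10305}{4}$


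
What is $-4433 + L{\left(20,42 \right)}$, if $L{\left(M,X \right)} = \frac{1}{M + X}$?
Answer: $- \frac{274845}{62} \approx -4433.0$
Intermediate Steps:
$-4433 + L{\left(20,42 \right)} = -4433 + \frac{1}{20 + 42} = -4433 + \frac{1}{62} = - \frac{274845}{62}$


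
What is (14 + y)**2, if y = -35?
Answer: 441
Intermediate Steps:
(14 + y)**2 = (14 - 35)**2 = (-21)**2 = 441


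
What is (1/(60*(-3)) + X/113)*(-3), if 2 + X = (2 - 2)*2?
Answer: 473/6780 ≈ 0.069764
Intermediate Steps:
X = -2 (X = -2 + (2 - 2)*2 = -2 + 0*2 = -2 + 0 = -2)
(1/(60*(-3)) + X/113)*(-3) = (1/(60*(-3)) - 2/113)*(-3) = ((1/60)*(-⅓) - 2*1/113)*(-3) = (-1/180 - 2/113)*(-3) = -473/20340*(-3) = 473/6780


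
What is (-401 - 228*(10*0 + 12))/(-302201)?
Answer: 3137/302201 ≈ 0.010381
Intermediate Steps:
(-401 - 228*(10*0 + 12))/(-302201) = (-401 - 228*(0 + 12))*(-1/302201) = (-401 - 228*12)*(-1/302201) = (-401 - 2736)*(-1/302201) = -3137*(-1/302201) = 3137/302201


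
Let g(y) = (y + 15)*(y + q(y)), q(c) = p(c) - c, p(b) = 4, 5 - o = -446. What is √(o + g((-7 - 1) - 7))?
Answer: √451 ≈ 21.237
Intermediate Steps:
o = 451 (o = 5 - 1*(-446) = 5 + 446 = 451)
q(c) = 4 - c
g(y) = 60 + 4*y (g(y) = (y + 15)*(y + (4 - y)) = (15 + y)*4 = 60 + 4*y)
√(o + g((-7 - 1) - 7)) = √(451 + (60 + 4*((-7 - 1) - 7))) = √(451 + (60 + 4*(-8 - 7))) = √(451 + (60 + 4*(-15))) = √(451 + (60 - 60)) = √(451 + 0) = √451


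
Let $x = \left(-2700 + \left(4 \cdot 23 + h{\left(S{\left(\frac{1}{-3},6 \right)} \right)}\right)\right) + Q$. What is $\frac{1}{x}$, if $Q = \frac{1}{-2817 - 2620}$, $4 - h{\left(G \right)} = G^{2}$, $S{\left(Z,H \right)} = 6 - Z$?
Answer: $- \frac{48933}{129384298} \approx -0.0003782$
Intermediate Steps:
$h{\left(G \right)} = 4 - G^{2}$
$Q = - \frac{1}{5437}$ ($Q = \frac{1}{-5437} = - \frac{1}{5437} \approx -0.00018393$)
$x = - \frac{129384298}{48933}$ ($x = \left(-2700 + \left(4 \cdot 23 + \left(4 - \left(6 - \frac{1}{-3}\right)^{2}\right)\right)\right) - \frac{1}{5437} = \left(-2700 + \left(92 + \left(4 - \left(6 - - \frac{1}{3}\right)^{2}\right)\right)\right) - \frac{1}{5437} = \left(-2700 + \left(92 + \left(4 - \left(6 + \frac{1}{3}\right)^{2}\right)\right)\right) - \frac{1}{5437} = \left(-2700 + \left(92 + \left(4 - \left(\frac{19}{3}\right)^{2}\right)\right)\right) - \frac{1}{5437} = \left(-2700 + \left(92 + \left(4 - \frac{361}{9}\right)\right)\right) - \frac{1}{5437} = \left(-2700 + \left(92 - \frac{325}{9}\right)\right) - \frac{1}{5437} = \left(-2700 + \frac{503}{9}\right) - \frac{1}{5437} = - \frac{23797}{9} - \frac{1}{5437} = - \frac{129384298}{48933} \approx -2644.1$)
$\frac{1}{x} = \frac{1}{- \frac{129384298}{48933}} = - \frac{48933}{129384298}$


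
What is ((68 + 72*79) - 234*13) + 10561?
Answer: 13275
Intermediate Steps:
((68 + 72*79) - 234*13) + 10561 = ((68 + 5688) - 3042) + 10561 = (5756 - 3042) + 10561 = 2714 + 10561 = 13275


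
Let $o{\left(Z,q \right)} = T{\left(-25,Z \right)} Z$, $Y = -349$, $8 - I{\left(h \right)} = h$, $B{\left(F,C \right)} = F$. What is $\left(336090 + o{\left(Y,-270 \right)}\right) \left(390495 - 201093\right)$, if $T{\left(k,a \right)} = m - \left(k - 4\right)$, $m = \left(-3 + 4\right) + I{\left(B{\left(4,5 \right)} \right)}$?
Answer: $61408674048$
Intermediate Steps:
$I{\left(h \right)} = 8 - h$
$m = 5$ ($m = \left(-3 + 4\right) + \left(8 - 4\right) = 1 + \left(8 - 4\right) = 1 + 4 = 5$)
$T{\left(k,a \right)} = 9 - k$ ($T{\left(k,a \right)} = 5 - \left(k - 4\right) = 5 - \left(-4 + k\right) = 9 - k$)
$o{\left(Z,q \right)} = 34 Z$ ($o{\left(Z,q \right)} = \left(9 - -25\right) Z = \left(9 + 25\right) Z = 34 Z$)
$\left(336090 + o{\left(Y,-270 \right)}\right) \left(390495 - 201093\right) = \left(336090 + 34 \left(-349\right)\right) \left(390495 - 201093\right) = \left(336090 - 11866\right) 189402 = 324224 \cdot 189402 = 61408674048$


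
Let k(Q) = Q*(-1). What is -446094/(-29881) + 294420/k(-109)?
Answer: 8846188266/3257029 ≈ 2716.0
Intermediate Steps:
k(Q) = -Q
-446094/(-29881) + 294420/k(-109) = -446094/(-29881) + 294420/((-1*(-109))) = -446094*(-1/29881) + 294420/109 = 446094/29881 + 294420*(1/109) = 446094/29881 + 294420/109 = 8846188266/3257029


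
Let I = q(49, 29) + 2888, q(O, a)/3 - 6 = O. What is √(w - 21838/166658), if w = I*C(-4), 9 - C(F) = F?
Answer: 3*√30620942461522/83329 ≈ 199.22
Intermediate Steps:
C(F) = 9 - F
q(O, a) = 18 + 3*O
I = 3053 (I = (18 + 3*49) + 2888 = (18 + 147) + 2888 = 165 + 2888 = 3053)
w = 39689 (w = 3053*(9 - 1*(-4)) = 3053*(9 + 4) = 3053*13 = 39689)
√(w - 21838/166658) = √(39689 - 21838/166658) = √(39689 - 21838*1/166658) = √(39689 - 10919/83329) = √(3307233762/83329) = 3*√30620942461522/83329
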